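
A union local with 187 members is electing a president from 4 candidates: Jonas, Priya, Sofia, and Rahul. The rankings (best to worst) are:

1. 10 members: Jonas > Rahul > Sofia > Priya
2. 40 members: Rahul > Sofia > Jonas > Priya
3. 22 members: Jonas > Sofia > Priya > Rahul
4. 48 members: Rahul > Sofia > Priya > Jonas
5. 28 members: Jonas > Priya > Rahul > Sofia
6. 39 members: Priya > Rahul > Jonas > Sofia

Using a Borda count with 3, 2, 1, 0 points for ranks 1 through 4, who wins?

Rahul

Jonas: 10·3 + 40·1 + 22·3 + 48·0 + 28·3 + 39·1 = 259
Priya: 10·0 + 40·0 + 22·1 + 48·1 + 28·2 + 39·3 = 243
Sofia: 10·1 + 40·2 + 22·2 + 48·2 + 28·0 + 39·0 = 230
Rahul: 10·2 + 40·3 + 22·0 + 48·3 + 28·1 + 39·2 = 390
Rahul has the highest Borda score (390).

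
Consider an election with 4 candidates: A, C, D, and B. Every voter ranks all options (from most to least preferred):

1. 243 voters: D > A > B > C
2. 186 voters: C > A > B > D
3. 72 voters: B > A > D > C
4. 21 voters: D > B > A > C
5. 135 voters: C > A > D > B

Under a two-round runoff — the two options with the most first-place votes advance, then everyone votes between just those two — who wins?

Round 1 first-place votes: A 0, C 321, D 264, B 72.
C and D advance.
Runoff: C is preferred to D by 321 voters; D by 336.
D wins the runoff.

D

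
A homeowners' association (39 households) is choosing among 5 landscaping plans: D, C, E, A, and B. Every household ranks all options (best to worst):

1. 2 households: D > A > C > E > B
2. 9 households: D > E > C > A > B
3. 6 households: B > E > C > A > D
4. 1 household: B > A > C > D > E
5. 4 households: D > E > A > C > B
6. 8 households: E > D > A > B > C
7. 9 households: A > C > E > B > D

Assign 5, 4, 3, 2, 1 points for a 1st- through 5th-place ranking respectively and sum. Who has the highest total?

E

D: 2·5 + 9·5 + 6·1 + 1·2 + 4·5 + 8·4 + 9·1 = 124
C: 2·3 + 9·3 + 6·3 + 1·3 + 4·2 + 8·1 + 9·4 = 106
E: 2·2 + 9·4 + 6·4 + 1·1 + 4·4 + 8·5 + 9·3 = 148
A: 2·4 + 9·2 + 6·2 + 1·4 + 4·3 + 8·3 + 9·5 = 123
B: 2·1 + 9·1 + 6·5 + 1·5 + 4·1 + 8·2 + 9·2 = 84
E has the highest Borda score (148).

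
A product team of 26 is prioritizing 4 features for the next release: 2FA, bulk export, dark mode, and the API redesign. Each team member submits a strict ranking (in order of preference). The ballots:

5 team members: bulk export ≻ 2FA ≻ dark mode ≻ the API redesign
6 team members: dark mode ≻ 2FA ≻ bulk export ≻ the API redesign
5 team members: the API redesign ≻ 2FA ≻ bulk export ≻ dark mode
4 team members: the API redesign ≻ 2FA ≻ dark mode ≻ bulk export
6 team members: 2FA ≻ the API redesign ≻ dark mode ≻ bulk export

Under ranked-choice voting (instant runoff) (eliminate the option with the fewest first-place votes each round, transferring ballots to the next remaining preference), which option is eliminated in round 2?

Round 1: 2FA 6, bulk export 5, dark mode 6, the API redesign 9. Eliminate bulk export.
Round 2: 2FA 11, dark mode 6, the API redesign 9. Eliminate dark mode.

dark mode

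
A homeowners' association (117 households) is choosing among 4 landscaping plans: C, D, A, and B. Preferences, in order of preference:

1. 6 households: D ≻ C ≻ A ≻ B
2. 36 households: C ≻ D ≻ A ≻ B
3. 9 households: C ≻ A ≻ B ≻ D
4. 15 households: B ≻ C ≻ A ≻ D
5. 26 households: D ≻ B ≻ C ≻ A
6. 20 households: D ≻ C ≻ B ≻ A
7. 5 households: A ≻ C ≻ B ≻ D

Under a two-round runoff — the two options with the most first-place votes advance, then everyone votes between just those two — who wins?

Round 1 first-place votes: C 45, D 52, A 5, B 15.
D and C advance.
Runoff: D is preferred to C by 52 voters; C by 65.
C wins the runoff.

C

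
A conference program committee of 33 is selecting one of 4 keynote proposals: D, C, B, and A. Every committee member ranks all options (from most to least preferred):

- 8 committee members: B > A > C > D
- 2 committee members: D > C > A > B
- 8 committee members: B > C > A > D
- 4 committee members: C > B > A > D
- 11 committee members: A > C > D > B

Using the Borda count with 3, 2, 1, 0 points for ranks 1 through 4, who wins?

D: 8·0 + 2·3 + 8·0 + 4·0 + 11·1 = 17
C: 8·1 + 2·2 + 8·2 + 4·3 + 11·2 = 62
B: 8·3 + 2·0 + 8·3 + 4·2 + 11·0 = 56
A: 8·2 + 2·1 + 8·1 + 4·1 + 11·3 = 63
A has the highest Borda score (63).

A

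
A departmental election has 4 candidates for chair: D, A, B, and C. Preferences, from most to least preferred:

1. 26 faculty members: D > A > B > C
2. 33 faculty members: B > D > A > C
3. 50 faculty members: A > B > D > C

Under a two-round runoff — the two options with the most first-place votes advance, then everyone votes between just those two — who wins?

Round 1 first-place votes: D 26, A 50, B 33, C 0.
A and B advance.
Runoff: A is preferred to B by 76 voters; B by 33.
A wins the runoff.

A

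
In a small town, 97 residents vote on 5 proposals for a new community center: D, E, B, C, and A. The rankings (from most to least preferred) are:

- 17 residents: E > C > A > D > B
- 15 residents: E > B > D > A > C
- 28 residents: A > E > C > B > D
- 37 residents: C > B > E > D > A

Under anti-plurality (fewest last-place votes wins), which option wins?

E

Last-place votes: D 28, E 0, B 17, C 15, A 37.
E is ranked last by the fewest voters, so E wins.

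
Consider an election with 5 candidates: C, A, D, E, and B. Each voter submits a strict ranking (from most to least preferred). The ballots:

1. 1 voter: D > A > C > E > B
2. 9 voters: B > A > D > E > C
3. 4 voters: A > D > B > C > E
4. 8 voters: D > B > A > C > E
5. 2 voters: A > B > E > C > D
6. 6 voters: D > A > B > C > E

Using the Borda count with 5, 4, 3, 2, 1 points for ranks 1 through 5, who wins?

C: 1·3 + 9·1 + 4·2 + 8·2 + 2·2 + 6·2 = 52
A: 1·4 + 9·4 + 4·5 + 8·3 + 2·5 + 6·4 = 118
D: 1·5 + 9·3 + 4·4 + 8·5 + 2·1 + 6·5 = 120
E: 1·2 + 9·2 + 4·1 + 8·1 + 2·3 + 6·1 = 44
B: 1·1 + 9·5 + 4·3 + 8·4 + 2·4 + 6·3 = 116
D has the highest Borda score (120).

D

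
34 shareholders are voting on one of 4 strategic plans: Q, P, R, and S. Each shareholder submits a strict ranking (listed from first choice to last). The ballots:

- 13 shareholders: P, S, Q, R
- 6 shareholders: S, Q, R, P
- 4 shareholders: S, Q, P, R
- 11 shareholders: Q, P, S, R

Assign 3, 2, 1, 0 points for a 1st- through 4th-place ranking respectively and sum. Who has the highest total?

Q: 13·1 + 6·2 + 4·2 + 11·3 = 66
P: 13·3 + 6·0 + 4·1 + 11·2 = 65
R: 13·0 + 6·1 + 4·0 + 11·0 = 6
S: 13·2 + 6·3 + 4·3 + 11·1 = 67
S has the highest Borda score (67).

S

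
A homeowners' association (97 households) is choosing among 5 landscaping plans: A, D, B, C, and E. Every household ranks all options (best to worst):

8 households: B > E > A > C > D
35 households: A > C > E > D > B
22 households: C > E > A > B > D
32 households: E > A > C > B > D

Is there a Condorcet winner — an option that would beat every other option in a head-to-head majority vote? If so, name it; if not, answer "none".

none

Checking pairwise contests:
E beats A 62–35.
A beats D 97–0.
A beats B 89–8.
A beats C 75–22.
C beats E 57–40.
Every option loses at least one head-to-head, so there is no Condorcet winner.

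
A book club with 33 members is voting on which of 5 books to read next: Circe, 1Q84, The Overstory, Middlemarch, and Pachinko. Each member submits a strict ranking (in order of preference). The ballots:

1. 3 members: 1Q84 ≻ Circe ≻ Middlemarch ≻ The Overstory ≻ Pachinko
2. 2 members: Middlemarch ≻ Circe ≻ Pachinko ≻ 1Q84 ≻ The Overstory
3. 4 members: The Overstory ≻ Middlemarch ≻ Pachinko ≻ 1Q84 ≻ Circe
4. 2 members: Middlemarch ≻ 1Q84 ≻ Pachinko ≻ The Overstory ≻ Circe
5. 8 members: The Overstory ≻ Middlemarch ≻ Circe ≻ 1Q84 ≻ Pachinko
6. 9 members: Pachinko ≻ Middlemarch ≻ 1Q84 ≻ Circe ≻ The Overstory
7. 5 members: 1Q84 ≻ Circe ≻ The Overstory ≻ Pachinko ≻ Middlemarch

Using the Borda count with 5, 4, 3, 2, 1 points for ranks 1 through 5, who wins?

Middlemarch

Circe: 3·4 + 2·4 + 4·1 + 2·1 + 8·3 + 9·2 + 5·4 = 88
1Q84: 3·5 + 2·2 + 4·2 + 2·4 + 8·2 + 9·3 + 5·5 = 103
The Overstory: 3·2 + 2·1 + 4·5 + 2·2 + 8·5 + 9·1 + 5·3 = 96
Middlemarch: 3·3 + 2·5 + 4·4 + 2·5 + 8·4 + 9·4 + 5·1 = 118
Pachinko: 3·1 + 2·3 + 4·3 + 2·3 + 8·1 + 9·5 + 5·2 = 90
Middlemarch has the highest Borda score (118).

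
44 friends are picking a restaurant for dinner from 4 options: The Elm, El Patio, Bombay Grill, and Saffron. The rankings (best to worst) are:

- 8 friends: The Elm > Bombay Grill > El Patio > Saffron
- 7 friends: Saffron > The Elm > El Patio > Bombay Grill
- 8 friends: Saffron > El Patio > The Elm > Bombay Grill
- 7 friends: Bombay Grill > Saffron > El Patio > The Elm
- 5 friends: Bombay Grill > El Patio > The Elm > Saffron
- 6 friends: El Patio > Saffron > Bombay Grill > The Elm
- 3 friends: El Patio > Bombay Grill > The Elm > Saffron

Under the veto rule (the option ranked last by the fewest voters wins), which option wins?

El Patio

Last-place votes: The Elm 13, El Patio 0, Bombay Grill 15, Saffron 16.
El Patio is ranked last by the fewest voters, so El Patio wins.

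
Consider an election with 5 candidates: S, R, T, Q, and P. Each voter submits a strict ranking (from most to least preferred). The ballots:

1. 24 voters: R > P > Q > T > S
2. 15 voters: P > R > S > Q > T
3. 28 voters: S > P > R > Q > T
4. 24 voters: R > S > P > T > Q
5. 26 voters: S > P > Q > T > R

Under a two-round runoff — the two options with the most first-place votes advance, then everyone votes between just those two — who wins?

R

Round 1 first-place votes: S 54, R 48, T 0, Q 0, P 15.
S and R advance.
Runoff: S is preferred to R by 54 voters; R by 63.
R wins the runoff.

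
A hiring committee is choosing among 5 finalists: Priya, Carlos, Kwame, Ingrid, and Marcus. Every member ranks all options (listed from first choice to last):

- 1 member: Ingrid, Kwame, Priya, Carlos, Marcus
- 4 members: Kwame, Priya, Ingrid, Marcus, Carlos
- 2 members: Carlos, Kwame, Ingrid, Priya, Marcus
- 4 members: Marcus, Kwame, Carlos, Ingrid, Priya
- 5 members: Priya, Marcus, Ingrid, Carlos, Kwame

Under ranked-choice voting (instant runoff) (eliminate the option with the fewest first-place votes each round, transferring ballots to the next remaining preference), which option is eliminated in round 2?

Carlos

Round 1: Priya 5, Carlos 2, Kwame 4, Ingrid 1, Marcus 4. Eliminate Ingrid.
Round 2: Priya 5, Carlos 2, Kwame 5, Marcus 4. Eliminate Carlos.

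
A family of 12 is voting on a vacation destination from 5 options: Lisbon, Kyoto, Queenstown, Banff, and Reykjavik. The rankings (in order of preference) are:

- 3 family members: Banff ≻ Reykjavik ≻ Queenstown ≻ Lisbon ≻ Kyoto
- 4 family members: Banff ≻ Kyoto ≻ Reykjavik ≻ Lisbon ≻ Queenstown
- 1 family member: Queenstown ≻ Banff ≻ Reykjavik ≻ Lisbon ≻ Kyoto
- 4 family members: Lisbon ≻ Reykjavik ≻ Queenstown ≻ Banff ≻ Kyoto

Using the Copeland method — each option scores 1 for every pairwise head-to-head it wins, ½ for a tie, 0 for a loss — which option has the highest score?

Banff

Lisbon: beats Kyoto and Queenstown; loses to Banff and Reykjavik → score 2.
Kyoto: loses to Lisbon, Queenstown, Banff, and Reykjavik → score 0.
Queenstown: beats Kyoto; loses to Lisbon, Banff, and Reykjavik → score 1.
Banff: beats Lisbon, Kyoto, Queenstown, and Reykjavik → score 4.
Reykjavik: beats Lisbon, Kyoto, and Queenstown; loses to Banff → score 3.
Banff has the best pairwise record.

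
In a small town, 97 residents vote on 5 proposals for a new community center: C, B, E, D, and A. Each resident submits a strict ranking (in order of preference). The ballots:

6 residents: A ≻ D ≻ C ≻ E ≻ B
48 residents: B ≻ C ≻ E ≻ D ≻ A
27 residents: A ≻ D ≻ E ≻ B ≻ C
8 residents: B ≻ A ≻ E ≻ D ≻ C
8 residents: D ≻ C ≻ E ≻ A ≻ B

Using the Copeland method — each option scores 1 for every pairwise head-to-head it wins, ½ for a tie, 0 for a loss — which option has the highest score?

B

C: beats E and A; loses to B and D → score 2.
B: beats C, E, D, and A → score 4.
E: beats D and A; loses to C and B → score 2.
D: beats C and A; loses to B and E → score 2.
A: loses to C, B, E, and D → score 0.
B has the best pairwise record.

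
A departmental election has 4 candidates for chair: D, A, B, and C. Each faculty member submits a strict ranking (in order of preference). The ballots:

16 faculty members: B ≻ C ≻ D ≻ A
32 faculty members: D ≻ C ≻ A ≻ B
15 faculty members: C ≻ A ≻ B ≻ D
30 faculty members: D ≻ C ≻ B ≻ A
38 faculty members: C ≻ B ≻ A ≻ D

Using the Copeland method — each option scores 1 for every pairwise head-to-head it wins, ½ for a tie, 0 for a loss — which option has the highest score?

C

D: beats A; loses to B and C → score 1.
A: loses to D, B, and C → score 0.
B: beats D and A; loses to C → score 2.
C: beats D, A, and B → score 3.
C has the best pairwise record.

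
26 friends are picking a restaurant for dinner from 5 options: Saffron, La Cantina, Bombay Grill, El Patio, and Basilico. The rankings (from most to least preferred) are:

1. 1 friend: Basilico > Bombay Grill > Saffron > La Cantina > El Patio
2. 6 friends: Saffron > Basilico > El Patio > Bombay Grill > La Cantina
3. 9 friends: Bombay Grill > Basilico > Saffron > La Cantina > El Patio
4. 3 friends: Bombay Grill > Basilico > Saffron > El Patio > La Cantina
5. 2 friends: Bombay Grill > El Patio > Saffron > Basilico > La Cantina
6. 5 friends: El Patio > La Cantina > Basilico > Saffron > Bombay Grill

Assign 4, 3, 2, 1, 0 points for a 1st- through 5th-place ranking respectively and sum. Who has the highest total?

Saffron: 1·2 + 6·4 + 9·2 + 3·2 + 2·2 + 5·1 = 59
La Cantina: 1·1 + 6·0 + 9·1 + 3·0 + 2·0 + 5·3 = 25
Bombay Grill: 1·3 + 6·1 + 9·4 + 3·4 + 2·4 + 5·0 = 65
El Patio: 1·0 + 6·2 + 9·0 + 3·1 + 2·3 + 5·4 = 41
Basilico: 1·4 + 6·3 + 9·3 + 3·3 + 2·1 + 5·2 = 70
Basilico has the highest Borda score (70).

Basilico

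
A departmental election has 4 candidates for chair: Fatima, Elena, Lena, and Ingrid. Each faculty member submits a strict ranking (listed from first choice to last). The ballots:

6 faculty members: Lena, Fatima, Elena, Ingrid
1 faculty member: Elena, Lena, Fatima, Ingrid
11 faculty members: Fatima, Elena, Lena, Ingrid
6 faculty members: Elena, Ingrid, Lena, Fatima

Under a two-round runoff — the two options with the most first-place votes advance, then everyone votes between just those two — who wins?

Round 1 first-place votes: Fatima 11, Elena 7, Lena 6, Ingrid 0.
Fatima and Elena advance.
Runoff: Fatima is preferred to Elena by 17 voters; Elena by 7.
Fatima wins the runoff.

Fatima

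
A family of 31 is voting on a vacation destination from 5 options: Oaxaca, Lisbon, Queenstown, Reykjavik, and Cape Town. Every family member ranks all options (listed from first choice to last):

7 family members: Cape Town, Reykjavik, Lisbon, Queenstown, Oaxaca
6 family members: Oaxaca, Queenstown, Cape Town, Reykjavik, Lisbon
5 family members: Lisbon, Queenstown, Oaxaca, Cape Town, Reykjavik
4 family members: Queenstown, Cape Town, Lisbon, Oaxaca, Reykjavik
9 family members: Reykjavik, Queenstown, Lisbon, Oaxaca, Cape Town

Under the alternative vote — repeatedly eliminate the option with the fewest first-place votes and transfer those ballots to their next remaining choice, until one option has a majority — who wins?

Oaxaca

Round 1: Oaxaca 6, Lisbon 5, Queenstown 4, Reykjavik 9, Cape Town 7. Eliminate Queenstown.
Round 2: Oaxaca 6, Lisbon 5, Reykjavik 9, Cape Town 11. Eliminate Lisbon.
Round 3: Oaxaca 11, Reykjavik 9, Cape Town 11. Eliminate Reykjavik.
Round 4: Oaxaca 20, Cape Town 11. Oaxaca has a majority.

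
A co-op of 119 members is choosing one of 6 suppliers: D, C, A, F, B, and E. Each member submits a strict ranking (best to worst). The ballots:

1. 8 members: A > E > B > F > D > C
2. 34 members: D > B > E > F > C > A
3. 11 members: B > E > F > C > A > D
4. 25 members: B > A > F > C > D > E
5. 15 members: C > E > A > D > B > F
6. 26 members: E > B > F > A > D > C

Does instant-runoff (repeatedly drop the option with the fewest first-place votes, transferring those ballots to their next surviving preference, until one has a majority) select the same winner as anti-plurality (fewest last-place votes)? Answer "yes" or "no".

yes

Instant-runoff — R1 D 34, C 15, A 8, F 0, B 36, E 26 (F out); R2 D 34, C 15, A 8, B 36, E 26 (A out); R3 D 34, C 15, B 36, E 34 (C out); R4 D 34, B 36, E 49 (D out); R5 B 70, E 49 (B winner). Winner: B.
Anti-plurality — last-place votes: D 11, C 34, A 34, F 15, B 0, E 25. Winner: B.
The two methods agree.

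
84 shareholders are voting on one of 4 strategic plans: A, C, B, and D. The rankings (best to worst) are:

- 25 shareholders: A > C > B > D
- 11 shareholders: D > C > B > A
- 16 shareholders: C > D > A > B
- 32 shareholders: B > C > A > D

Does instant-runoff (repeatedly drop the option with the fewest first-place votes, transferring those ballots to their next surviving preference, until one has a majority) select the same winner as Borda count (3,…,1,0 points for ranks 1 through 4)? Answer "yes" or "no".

yes

Instant-runoff — R1 A 25, C 16, B 32, D 11 (D out); R2 A 25, C 27, B 32 (A out); R3 C 52, B 32 (C winner). Winner: C.
Borda — scores: A 123, C 184, B 132, D 65. Winner: C.
The two methods agree.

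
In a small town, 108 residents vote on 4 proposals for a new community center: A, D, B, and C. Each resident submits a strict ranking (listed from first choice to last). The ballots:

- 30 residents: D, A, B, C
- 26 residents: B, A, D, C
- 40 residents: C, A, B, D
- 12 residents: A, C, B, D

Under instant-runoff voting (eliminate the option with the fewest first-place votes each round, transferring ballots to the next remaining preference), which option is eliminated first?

Round 1: A 12, D 30, B 26, C 40. Eliminate A.

A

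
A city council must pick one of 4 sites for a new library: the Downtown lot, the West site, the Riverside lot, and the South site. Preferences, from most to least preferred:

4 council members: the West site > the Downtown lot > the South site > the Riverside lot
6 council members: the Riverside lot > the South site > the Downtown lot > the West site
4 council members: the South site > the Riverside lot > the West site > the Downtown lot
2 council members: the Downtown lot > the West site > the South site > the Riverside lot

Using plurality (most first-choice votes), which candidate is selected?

the Riverside lot

First-place votes: the Downtown lot 2, the West site 4, the Riverside lot 6, the South site 4.
the Riverside lot has the most first-place votes.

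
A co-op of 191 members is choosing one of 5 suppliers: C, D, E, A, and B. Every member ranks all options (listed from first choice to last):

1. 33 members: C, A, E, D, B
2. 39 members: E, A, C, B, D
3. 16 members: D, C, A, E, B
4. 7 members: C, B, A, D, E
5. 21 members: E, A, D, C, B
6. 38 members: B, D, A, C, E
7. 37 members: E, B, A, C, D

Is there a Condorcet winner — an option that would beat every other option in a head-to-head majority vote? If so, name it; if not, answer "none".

E vs C: 97–94 for E.
E vs D: 130–61 for E.
E vs A: 97–94 for E.
E vs B: 146–45 for E.
E beats every other option head-to-head.

E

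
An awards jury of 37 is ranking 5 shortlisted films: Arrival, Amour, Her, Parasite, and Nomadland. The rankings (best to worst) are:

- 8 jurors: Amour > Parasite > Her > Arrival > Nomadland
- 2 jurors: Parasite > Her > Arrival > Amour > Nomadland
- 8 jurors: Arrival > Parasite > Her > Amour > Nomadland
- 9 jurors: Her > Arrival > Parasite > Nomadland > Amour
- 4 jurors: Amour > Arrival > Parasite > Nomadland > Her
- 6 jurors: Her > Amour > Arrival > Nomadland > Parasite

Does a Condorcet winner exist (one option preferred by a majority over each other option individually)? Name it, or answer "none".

Checking pairwise contests:
Her beats Arrival 25–12.
Arrival beats Amour 19–18.
Parasite beats Her 22–15.
Arrival beats Parasite 27–10.
Arrival beats Nomadland 37–0.
Every option loses at least one head-to-head, so there is no Condorcet winner.

none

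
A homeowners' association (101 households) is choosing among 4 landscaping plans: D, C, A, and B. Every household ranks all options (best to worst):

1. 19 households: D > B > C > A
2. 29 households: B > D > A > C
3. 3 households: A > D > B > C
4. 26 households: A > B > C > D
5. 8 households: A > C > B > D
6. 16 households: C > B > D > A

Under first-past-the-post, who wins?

A

First-place votes: D 19, C 16, A 37, B 29.
A has the most first-place votes.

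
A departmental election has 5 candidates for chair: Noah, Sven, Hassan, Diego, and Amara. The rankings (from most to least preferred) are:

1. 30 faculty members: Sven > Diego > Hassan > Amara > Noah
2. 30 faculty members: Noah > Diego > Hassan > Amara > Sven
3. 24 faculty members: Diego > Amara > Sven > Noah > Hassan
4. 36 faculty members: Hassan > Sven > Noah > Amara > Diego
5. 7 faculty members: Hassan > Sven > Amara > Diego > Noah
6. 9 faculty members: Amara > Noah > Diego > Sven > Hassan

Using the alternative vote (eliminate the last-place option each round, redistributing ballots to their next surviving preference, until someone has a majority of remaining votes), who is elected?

Round 1: Noah 30, Sven 30, Hassan 43, Diego 24, Amara 9. Eliminate Amara.
Round 2: Noah 39, Sven 30, Hassan 43, Diego 24. Eliminate Diego.
Round 3: Noah 39, Sven 54, Hassan 43. Eliminate Noah.
Round 4: Sven 63, Hassan 73. Hassan has a majority.

Hassan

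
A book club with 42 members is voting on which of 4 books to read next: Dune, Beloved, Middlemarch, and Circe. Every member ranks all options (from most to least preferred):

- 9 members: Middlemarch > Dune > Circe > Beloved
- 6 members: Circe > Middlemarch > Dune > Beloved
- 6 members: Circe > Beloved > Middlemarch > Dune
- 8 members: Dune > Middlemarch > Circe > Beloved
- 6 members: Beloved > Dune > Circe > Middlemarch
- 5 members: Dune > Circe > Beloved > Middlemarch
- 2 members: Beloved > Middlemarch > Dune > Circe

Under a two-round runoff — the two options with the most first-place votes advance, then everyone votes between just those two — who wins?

Round 1 first-place votes: Dune 13, Beloved 8, Middlemarch 9, Circe 12.
Dune and Circe advance.
Runoff: Dune is preferred to Circe by 30 voters; Circe by 12.
Dune wins the runoff.

Dune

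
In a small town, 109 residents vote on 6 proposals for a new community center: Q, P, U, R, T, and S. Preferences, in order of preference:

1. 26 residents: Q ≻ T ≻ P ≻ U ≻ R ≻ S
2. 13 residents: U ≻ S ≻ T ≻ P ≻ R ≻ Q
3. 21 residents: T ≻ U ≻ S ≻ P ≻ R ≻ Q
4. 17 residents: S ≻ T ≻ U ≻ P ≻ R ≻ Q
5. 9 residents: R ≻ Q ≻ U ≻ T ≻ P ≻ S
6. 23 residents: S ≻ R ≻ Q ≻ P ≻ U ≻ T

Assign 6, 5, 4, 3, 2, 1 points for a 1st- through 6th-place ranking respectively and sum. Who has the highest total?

Q: 26·6 + 13·1 + 21·1 + 17·1 + 9·5 + 23·4 = 344
P: 26·4 + 13·3 + 21·3 + 17·3 + 9·2 + 23·3 = 344
U: 26·3 + 13·6 + 21·5 + 17·4 + 9·4 + 23·2 = 411
R: 26·2 + 13·2 + 21·2 + 17·2 + 9·6 + 23·5 = 323
T: 26·5 + 13·4 + 21·6 + 17·5 + 9·3 + 23·1 = 443
S: 26·1 + 13·5 + 21·4 + 17·6 + 9·1 + 23·6 = 424
T has the highest Borda score (443).

T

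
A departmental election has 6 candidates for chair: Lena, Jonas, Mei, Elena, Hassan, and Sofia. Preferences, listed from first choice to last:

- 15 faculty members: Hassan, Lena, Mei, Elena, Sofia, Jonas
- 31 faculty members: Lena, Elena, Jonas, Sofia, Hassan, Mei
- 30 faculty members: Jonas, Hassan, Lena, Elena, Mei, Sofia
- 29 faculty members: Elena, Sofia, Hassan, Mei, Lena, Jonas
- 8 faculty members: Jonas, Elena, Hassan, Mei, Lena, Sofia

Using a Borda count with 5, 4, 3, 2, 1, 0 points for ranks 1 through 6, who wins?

Lena: 15·4 + 31·5 + 30·3 + 29·1 + 8·1 = 342
Jonas: 15·0 + 31·3 + 30·5 + 29·0 + 8·5 = 283
Mei: 15·3 + 31·0 + 30·1 + 29·2 + 8·2 = 149
Elena: 15·2 + 31·4 + 30·2 + 29·5 + 8·4 = 391
Hassan: 15·5 + 31·1 + 30·4 + 29·3 + 8·3 = 337
Sofia: 15·1 + 31·2 + 30·0 + 29·4 + 8·0 = 193
Elena has the highest Borda score (391).

Elena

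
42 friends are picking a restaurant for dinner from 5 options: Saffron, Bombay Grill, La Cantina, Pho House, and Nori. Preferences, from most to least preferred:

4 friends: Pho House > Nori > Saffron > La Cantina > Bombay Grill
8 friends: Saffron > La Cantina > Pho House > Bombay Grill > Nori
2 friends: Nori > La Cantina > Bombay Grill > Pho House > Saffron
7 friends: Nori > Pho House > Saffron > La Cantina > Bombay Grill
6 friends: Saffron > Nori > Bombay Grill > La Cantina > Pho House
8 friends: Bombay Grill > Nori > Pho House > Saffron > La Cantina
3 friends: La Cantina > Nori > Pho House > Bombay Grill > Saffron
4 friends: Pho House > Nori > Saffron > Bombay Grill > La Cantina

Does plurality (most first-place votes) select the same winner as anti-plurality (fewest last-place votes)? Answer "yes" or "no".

Plurality — first-place votes: Saffron 14, Bombay Grill 8, La Cantina 3, Pho House 8, Nori 9. Winner: Saffron.
Anti-plurality — last-place votes: Saffron 5, Bombay Grill 11, La Cantina 12, Pho House 6, Nori 8. Winner: Saffron.
The two methods agree.

yes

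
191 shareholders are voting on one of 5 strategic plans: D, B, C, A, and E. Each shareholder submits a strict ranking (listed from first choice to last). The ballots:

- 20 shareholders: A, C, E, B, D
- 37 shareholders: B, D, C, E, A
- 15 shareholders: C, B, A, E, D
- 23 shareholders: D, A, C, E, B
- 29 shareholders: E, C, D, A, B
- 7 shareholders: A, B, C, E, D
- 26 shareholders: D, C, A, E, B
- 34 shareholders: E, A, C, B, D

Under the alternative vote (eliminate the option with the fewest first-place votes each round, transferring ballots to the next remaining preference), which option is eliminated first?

C

Round 1: D 49, B 37, C 15, A 27, E 63. Eliminate C.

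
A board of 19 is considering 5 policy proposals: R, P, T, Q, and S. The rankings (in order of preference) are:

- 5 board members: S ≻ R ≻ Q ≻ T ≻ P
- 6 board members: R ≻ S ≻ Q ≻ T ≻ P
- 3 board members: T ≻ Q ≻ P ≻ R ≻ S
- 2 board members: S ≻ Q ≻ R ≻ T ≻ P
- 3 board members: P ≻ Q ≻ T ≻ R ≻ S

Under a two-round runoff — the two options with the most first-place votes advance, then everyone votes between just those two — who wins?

Round 1 first-place votes: R 6, P 3, T 3, Q 0, S 7.
S and R advance.
Runoff: S is preferred to R by 7 voters; R by 12.
R wins the runoff.

R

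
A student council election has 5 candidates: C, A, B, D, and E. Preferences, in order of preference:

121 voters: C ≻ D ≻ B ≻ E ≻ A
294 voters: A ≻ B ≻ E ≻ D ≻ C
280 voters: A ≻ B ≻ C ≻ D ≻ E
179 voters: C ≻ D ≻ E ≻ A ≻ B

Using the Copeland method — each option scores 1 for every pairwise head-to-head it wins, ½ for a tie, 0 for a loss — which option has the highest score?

C: beats D and E; loses to A and B → score 2.
A: beats C, B, D, and E → score 4.
B: beats C, D, and E; loses to A → score 3.
D: beats E; loses to C, A, and B → score 1.
E: loses to C, A, B, and D → score 0.
A has the best pairwise record.

A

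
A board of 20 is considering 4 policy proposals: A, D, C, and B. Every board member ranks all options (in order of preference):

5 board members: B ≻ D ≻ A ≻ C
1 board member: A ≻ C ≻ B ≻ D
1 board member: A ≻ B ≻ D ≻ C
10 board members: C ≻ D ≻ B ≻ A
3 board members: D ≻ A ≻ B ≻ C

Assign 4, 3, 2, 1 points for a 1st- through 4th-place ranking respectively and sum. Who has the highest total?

D

A: 5·2 + 1·4 + 1·4 + 10·1 + 3·3 = 37
D: 5·3 + 1·1 + 1·2 + 10·3 + 3·4 = 60
C: 5·1 + 1·3 + 1·1 + 10·4 + 3·1 = 52
B: 5·4 + 1·2 + 1·3 + 10·2 + 3·2 = 51
D has the highest Borda score (60).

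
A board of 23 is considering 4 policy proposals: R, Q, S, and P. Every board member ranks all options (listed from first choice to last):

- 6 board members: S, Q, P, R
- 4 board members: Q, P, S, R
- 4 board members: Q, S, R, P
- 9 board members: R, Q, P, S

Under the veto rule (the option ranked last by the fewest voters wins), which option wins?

Q

Last-place votes: R 10, Q 0, S 9, P 4.
Q is ranked last by the fewest voters, so Q wins.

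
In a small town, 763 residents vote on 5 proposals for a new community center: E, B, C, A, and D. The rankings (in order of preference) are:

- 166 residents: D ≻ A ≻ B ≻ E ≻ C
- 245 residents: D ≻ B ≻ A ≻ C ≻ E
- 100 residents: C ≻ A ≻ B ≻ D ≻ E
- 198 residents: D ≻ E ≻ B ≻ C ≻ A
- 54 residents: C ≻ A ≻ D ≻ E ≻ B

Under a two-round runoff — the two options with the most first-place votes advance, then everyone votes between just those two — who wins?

Round 1 first-place votes: E 0, B 0, C 154, A 0, D 609.
D and C advance.
Runoff: D is preferred to C by 609 voters; C by 154.
D wins the runoff.

D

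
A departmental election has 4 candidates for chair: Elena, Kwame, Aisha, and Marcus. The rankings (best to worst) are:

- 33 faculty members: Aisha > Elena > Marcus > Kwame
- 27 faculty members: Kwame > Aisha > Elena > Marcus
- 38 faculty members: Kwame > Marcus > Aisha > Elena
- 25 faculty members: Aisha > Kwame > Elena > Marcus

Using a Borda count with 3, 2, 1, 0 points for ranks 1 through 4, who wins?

Elena: 33·2 + 27·1 + 38·0 + 25·1 = 118
Kwame: 33·0 + 27·3 + 38·3 + 25·2 = 245
Aisha: 33·3 + 27·2 + 38·1 + 25·3 = 266
Marcus: 33·1 + 27·0 + 38·2 + 25·0 = 109
Aisha has the highest Borda score (266).

Aisha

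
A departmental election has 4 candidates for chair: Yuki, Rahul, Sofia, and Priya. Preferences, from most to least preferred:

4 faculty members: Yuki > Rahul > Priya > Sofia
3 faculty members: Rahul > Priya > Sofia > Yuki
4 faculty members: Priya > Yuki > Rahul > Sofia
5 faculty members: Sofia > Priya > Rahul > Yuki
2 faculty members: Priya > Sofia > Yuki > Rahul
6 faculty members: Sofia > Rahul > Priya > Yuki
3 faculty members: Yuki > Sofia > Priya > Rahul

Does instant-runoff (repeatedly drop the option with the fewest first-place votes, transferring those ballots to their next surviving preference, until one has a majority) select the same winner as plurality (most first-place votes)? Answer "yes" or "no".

yes

Instant-runoff — R1 Yuki 7, Rahul 3, Sofia 11, Priya 6 (Rahul out); R2 Yuki 7, Sofia 11, Priya 9 (Yuki out); R3 Sofia 14, Priya 13 (Sofia winner). Winner: Sofia.
Plurality — first-place votes: Yuki 7, Rahul 3, Sofia 11, Priya 6. Winner: Sofia.
The two methods agree.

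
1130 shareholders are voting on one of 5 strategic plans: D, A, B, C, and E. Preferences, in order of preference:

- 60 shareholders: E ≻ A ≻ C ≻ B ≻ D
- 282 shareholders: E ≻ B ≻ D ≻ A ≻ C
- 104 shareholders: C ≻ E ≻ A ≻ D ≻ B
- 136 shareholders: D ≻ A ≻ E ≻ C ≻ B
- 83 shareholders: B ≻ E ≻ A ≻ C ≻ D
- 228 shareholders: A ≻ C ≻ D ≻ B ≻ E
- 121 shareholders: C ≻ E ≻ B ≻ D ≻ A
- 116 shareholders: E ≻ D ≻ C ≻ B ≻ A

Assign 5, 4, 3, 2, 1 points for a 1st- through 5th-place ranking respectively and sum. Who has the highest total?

E

D: 60·1 + 282·3 + 104·2 + 136·5 + 83·1 + 228·3 + 121·2 + 116·4 = 3267
A: 60·4 + 282·2 + 104·3 + 136·4 + 83·3 + 228·5 + 121·1 + 116·1 = 3286
B: 60·2 + 282·4 + 104·1 + 136·1 + 83·5 + 228·2 + 121·3 + 116·2 = 2954
C: 60·3 + 282·1 + 104·5 + 136·2 + 83·2 + 228·4 + 121·5 + 116·3 = 3285
E: 60·5 + 282·5 + 104·4 + 136·3 + 83·4 + 228·1 + 121·4 + 116·5 = 4158
E has the highest Borda score (4158).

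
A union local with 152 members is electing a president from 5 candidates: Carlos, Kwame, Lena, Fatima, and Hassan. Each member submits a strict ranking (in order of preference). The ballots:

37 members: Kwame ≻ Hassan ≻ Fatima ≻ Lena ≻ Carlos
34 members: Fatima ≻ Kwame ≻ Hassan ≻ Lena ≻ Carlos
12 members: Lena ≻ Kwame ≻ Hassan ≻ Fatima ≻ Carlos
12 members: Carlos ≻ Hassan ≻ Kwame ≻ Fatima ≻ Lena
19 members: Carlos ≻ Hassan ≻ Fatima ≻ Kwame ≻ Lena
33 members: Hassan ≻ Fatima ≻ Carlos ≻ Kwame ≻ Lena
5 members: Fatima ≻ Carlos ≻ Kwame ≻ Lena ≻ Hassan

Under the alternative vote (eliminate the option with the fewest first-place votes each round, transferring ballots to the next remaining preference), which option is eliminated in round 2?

Round 1: Carlos 31, Kwame 37, Lena 12, Fatima 39, Hassan 33. Eliminate Lena.
Round 2: Carlos 31, Kwame 49, Fatima 39, Hassan 33. Eliminate Carlos.

Carlos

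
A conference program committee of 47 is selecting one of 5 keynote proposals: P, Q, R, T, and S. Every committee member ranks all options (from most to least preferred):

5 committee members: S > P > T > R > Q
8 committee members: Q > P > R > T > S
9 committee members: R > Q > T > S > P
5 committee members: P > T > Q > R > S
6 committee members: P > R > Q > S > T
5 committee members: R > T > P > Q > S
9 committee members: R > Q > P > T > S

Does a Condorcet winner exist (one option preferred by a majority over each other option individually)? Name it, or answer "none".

Checking pairwise contests:
Q beats P 26–21.
R beats Q 34–13.
P beats R 24–23.
P beats T 33–14.
P beats S 33–14.
Every option loses at least one head-to-head, so there is no Condorcet winner.

none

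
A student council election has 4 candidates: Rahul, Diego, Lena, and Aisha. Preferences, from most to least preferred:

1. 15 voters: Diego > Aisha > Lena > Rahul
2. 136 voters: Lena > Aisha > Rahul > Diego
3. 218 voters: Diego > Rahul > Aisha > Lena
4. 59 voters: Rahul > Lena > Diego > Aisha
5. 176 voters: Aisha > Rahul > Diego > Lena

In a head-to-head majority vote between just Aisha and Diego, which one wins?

Aisha

Voters preferring Aisha to Diego: 312; preferring Diego to Aisha: 292.
Aisha wins the head-to-head.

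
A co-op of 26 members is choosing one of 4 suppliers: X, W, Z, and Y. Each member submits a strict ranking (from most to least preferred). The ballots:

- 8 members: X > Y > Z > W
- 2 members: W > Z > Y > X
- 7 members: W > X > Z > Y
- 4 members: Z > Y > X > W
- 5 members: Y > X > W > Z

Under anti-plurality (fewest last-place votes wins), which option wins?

X

Last-place votes: X 2, W 12, Z 5, Y 7.
X is ranked last by the fewest voters, so X wins.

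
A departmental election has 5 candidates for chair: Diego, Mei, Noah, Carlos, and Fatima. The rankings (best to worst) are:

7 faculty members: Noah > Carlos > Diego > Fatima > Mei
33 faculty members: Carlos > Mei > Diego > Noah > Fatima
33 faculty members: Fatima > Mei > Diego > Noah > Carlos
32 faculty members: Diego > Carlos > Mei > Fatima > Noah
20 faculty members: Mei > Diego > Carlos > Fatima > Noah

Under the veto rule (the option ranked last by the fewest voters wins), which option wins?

Diego

Last-place votes: Diego 0, Mei 7, Noah 52, Carlos 33, Fatima 33.
Diego is ranked last by the fewest voters, so Diego wins.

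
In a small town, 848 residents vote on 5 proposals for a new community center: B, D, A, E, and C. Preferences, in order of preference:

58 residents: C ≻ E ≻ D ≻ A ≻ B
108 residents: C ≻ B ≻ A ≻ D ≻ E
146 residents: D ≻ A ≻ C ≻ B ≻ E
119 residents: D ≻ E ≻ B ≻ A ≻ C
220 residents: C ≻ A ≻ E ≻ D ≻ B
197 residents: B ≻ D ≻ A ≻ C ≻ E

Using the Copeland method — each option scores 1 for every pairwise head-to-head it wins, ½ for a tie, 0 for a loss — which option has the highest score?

D

B: beats E; ties A; loses to D and C → score 1.5.
D: beats B, A, E, and C → score 4.
A: beats E and C; ties B; loses to D → score 2.5.
E: loses to B, D, A, and C → score 0.
C: beats B and E; loses to D and A → score 2.
D has the best pairwise record.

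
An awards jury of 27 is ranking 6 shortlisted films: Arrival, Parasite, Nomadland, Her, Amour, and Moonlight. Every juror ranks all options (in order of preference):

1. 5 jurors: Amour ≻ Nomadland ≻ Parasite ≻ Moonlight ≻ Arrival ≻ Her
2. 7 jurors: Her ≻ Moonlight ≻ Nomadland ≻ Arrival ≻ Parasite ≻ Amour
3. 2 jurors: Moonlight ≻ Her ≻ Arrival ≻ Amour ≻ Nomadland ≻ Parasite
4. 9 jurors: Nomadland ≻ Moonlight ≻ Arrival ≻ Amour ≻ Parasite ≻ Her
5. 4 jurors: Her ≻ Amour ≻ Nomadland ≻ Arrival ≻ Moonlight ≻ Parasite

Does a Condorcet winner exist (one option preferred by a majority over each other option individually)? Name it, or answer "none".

Nomadland

Nomadland vs Arrival: 25–2 for Nomadland.
Nomadland vs Parasite: 27–0 for Nomadland.
Nomadland vs Her: 14–13 for Nomadland.
Nomadland vs Amour: 16–11 for Nomadland.
Nomadland vs Moonlight: 18–9 for Nomadland.
Nomadland beats every other option head-to-head.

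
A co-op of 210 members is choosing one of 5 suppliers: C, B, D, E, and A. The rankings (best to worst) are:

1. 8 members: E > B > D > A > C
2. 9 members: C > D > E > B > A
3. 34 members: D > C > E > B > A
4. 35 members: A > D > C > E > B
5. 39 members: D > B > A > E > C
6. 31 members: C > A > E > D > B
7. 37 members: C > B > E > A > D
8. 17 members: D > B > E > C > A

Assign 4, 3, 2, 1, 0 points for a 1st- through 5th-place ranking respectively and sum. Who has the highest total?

D

C: 8·0 + 9·4 + 34·3 + 35·2 + 39·0 + 31·4 + 37·4 + 17·1 = 497
B: 8·3 + 9·1 + 34·1 + 35·0 + 39·3 + 31·0 + 37·3 + 17·3 = 346
D: 8·2 + 9·3 + 34·4 + 35·3 + 39·4 + 31·1 + 37·0 + 17·4 = 539
E: 8·4 + 9·2 + 34·2 + 35·1 + 39·1 + 31·2 + 37·2 + 17·2 = 362
A: 8·1 + 9·0 + 34·0 + 35·4 + 39·2 + 31·3 + 37·1 + 17·0 = 356
D has the highest Borda score (539).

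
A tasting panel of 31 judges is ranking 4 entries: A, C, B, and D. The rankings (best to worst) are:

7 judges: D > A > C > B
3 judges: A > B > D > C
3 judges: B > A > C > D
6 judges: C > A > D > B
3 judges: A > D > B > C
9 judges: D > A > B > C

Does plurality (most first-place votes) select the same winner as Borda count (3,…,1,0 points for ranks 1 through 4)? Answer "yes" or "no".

no

Plurality — first-place votes: A 6, C 6, B 3, D 16. Winner: D.
Borda — scores: A 68, C 28, B 27, D 63. Winner: A.
The two methods disagree.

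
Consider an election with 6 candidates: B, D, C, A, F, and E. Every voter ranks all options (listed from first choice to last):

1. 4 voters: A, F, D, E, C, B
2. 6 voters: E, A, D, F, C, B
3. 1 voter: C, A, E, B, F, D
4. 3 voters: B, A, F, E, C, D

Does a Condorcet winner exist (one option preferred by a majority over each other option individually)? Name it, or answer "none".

A

A vs B: 11–3 for A.
A vs D: 14–0 for A.
A vs C: 13–1 for A.
A vs F: 14–0 for A.
A vs E: 8–6 for A.
A beats every other option head-to-head.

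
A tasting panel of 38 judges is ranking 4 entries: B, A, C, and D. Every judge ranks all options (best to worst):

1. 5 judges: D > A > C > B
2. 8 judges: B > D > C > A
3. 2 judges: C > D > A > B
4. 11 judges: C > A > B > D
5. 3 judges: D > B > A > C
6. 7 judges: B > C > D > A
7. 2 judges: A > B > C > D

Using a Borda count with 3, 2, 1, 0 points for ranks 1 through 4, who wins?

B: 5·0 + 8·3 + 2·0 + 11·1 + 3·2 + 7·3 + 2·2 = 66
A: 5·2 + 8·0 + 2·1 + 11·2 + 3·1 + 7·0 + 2·3 = 43
C: 5·1 + 8·1 + 2·3 + 11·3 + 3·0 + 7·2 + 2·1 = 68
D: 5·3 + 8·2 + 2·2 + 11·0 + 3·3 + 7·1 + 2·0 = 51
C has the highest Borda score (68).

C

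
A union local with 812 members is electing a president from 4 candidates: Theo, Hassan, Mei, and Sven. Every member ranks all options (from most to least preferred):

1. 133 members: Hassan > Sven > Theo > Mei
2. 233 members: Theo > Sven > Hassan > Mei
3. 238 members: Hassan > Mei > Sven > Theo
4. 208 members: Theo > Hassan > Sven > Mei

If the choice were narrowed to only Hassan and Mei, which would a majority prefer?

Hassan

Voters preferring Hassan to Mei: 812; preferring Mei to Hassan: 0.
Hassan wins the head-to-head.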